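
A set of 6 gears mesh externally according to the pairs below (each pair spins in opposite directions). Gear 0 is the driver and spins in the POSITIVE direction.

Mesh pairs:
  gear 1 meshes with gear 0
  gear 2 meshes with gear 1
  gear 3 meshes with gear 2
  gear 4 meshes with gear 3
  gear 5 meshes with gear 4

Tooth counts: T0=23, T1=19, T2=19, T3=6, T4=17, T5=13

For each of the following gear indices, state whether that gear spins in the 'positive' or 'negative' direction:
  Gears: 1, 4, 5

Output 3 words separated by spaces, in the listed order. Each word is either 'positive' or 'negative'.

Gear 0 (driver): positive (depth 0)
  gear 1: meshes with gear 0 -> depth 1 -> negative (opposite of gear 0)
  gear 2: meshes with gear 1 -> depth 2 -> positive (opposite of gear 1)
  gear 3: meshes with gear 2 -> depth 3 -> negative (opposite of gear 2)
  gear 4: meshes with gear 3 -> depth 4 -> positive (opposite of gear 3)
  gear 5: meshes with gear 4 -> depth 5 -> negative (opposite of gear 4)
Queried indices 1, 4, 5 -> negative, positive, negative

Answer: negative positive negative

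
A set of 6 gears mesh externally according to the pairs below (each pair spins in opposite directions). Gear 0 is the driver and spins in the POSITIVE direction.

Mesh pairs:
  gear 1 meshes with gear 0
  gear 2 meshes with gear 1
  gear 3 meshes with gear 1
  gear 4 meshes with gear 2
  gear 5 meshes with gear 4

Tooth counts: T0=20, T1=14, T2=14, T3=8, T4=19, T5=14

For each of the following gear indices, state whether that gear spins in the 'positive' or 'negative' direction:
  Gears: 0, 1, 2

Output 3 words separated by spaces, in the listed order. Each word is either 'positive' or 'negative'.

Answer: positive negative positive

Derivation:
Gear 0 (driver): positive (depth 0)
  gear 1: meshes with gear 0 -> depth 1 -> negative (opposite of gear 0)
  gear 2: meshes with gear 1 -> depth 2 -> positive (opposite of gear 1)
  gear 3: meshes with gear 1 -> depth 2 -> positive (opposite of gear 1)
  gear 4: meshes with gear 2 -> depth 3 -> negative (opposite of gear 2)
  gear 5: meshes with gear 4 -> depth 4 -> positive (opposite of gear 4)
Queried indices 0, 1, 2 -> positive, negative, positive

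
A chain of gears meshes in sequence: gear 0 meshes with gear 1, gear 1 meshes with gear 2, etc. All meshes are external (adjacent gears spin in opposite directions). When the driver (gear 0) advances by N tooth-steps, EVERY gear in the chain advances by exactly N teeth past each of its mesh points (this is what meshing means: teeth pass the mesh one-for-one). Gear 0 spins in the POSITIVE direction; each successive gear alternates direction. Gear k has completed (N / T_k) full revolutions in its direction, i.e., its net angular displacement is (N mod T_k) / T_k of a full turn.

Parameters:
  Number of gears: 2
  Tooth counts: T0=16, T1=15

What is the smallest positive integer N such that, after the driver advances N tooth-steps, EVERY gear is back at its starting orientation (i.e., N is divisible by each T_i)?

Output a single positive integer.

Gear k returns to start when N is a multiple of T_k.
All gears at start simultaneously when N is a common multiple of [16, 15]; the smallest such N is lcm(16, 15).
Start: lcm = T0 = 16
Fold in T1=15: gcd(16, 15) = 1; lcm(16, 15) = 16 * 15 / 1 = 240 / 1 = 240
Full cycle length = 240

Answer: 240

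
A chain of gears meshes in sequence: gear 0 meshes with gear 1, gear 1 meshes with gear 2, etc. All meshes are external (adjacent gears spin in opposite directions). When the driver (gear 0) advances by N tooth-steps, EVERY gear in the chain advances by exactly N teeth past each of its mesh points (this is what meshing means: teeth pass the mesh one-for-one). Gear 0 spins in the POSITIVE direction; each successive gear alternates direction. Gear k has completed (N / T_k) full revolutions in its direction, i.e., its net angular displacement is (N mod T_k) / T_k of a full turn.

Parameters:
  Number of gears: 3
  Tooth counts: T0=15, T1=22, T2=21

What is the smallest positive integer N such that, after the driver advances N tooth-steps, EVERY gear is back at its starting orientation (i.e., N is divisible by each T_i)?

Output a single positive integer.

Gear k returns to start when N is a multiple of T_k.
All gears at start simultaneously when N is a common multiple of [15, 22, 21]; the smallest such N is lcm(15, 22, 21).
Start: lcm = T0 = 15
Fold in T1=22: gcd(15, 22) = 1; lcm(15, 22) = 15 * 22 / 1 = 330 / 1 = 330
Fold in T2=21: gcd(330, 21) = 3; lcm(330, 21) = 330 * 21 / 3 = 6930 / 3 = 2310
Full cycle length = 2310

Answer: 2310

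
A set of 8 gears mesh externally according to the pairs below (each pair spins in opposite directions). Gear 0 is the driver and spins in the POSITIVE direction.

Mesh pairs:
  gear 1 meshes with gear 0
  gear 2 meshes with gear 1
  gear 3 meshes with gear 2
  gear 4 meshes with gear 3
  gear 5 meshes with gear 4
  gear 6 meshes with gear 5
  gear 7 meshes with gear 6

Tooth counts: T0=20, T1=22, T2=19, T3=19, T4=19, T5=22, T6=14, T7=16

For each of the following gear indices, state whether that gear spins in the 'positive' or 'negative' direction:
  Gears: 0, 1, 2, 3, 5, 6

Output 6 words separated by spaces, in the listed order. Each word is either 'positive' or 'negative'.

Answer: positive negative positive negative negative positive

Derivation:
Gear 0 (driver): positive (depth 0)
  gear 1: meshes with gear 0 -> depth 1 -> negative (opposite of gear 0)
  gear 2: meshes with gear 1 -> depth 2 -> positive (opposite of gear 1)
  gear 3: meshes with gear 2 -> depth 3 -> negative (opposite of gear 2)
  gear 4: meshes with gear 3 -> depth 4 -> positive (opposite of gear 3)
  gear 5: meshes with gear 4 -> depth 5 -> negative (opposite of gear 4)
  gear 6: meshes with gear 5 -> depth 6 -> positive (opposite of gear 5)
  gear 7: meshes with gear 6 -> depth 7 -> negative (opposite of gear 6)
Queried indices 0, 1, 2, 3, 5, 6 -> positive, negative, positive, negative, negative, positive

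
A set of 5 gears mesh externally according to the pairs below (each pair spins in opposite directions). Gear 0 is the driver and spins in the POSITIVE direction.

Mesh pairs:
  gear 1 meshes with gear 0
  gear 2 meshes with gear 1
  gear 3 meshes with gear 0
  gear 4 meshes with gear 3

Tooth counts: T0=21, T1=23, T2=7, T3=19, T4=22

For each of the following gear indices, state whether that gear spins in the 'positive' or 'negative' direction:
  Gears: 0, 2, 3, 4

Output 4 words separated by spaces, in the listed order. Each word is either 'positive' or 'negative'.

Answer: positive positive negative positive

Derivation:
Gear 0 (driver): positive (depth 0)
  gear 1: meshes with gear 0 -> depth 1 -> negative (opposite of gear 0)
  gear 2: meshes with gear 1 -> depth 2 -> positive (opposite of gear 1)
  gear 3: meshes with gear 0 -> depth 1 -> negative (opposite of gear 0)
  gear 4: meshes with gear 3 -> depth 2 -> positive (opposite of gear 3)
Queried indices 0, 2, 3, 4 -> positive, positive, negative, positive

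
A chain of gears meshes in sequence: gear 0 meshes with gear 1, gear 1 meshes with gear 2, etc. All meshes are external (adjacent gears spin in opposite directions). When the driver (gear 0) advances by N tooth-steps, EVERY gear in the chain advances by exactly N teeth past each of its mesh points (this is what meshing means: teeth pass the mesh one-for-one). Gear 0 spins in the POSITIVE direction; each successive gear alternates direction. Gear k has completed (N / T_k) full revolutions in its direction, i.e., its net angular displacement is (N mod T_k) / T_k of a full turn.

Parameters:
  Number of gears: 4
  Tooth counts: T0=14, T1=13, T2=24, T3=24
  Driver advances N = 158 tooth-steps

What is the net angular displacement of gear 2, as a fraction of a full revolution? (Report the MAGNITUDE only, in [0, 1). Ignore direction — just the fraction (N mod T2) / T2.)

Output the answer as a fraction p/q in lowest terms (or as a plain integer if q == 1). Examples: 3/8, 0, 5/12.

Answer: 7/12

Derivation:
Chain of 4 gears, tooth counts: [14, 13, 24, 24]
  gear 0: T0=14, direction=positive, advance = 158 mod 14 = 4 teeth = 4/14 turn
  gear 1: T1=13, direction=negative, advance = 158 mod 13 = 2 teeth = 2/13 turn
  gear 2: T2=24, direction=positive, advance = 158 mod 24 = 14 teeth = 14/24 turn
  gear 3: T3=24, direction=negative, advance = 158 mod 24 = 14 teeth = 14/24 turn
Gear 2: 158 mod 24 = 14
Fraction = 14 / 24 = 7/12 (gcd(14,24)=2) = 7/12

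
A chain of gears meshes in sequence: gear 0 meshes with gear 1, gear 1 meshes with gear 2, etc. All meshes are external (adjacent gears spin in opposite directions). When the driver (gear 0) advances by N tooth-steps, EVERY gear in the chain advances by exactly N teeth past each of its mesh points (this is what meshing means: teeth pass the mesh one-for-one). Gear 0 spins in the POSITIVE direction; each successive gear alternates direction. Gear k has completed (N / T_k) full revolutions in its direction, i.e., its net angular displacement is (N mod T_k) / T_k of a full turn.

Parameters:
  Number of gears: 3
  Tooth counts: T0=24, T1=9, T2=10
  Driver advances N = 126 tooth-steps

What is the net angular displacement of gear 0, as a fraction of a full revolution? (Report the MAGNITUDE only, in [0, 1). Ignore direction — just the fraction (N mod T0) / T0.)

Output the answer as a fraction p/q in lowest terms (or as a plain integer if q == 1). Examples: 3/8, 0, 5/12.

Chain of 3 gears, tooth counts: [24, 9, 10]
  gear 0: T0=24, direction=positive, advance = 126 mod 24 = 6 teeth = 6/24 turn
  gear 1: T1=9, direction=negative, advance = 126 mod 9 = 0 teeth = 0/9 turn
  gear 2: T2=10, direction=positive, advance = 126 mod 10 = 6 teeth = 6/10 turn
Gear 0: 126 mod 24 = 6
Fraction = 6 / 24 = 1/4 (gcd(6,24)=6) = 1/4

Answer: 1/4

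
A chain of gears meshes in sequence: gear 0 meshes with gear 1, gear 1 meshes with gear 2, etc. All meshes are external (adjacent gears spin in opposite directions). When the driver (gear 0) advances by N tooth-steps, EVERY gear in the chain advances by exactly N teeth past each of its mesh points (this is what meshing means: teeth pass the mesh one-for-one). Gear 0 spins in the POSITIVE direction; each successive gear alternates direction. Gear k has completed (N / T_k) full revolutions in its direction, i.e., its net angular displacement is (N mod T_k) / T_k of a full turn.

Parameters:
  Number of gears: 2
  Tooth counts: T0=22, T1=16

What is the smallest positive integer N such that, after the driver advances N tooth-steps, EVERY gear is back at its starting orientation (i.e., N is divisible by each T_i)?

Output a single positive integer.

Gear k returns to start when N is a multiple of T_k.
All gears at start simultaneously when N is a common multiple of [22, 16]; the smallest such N is lcm(22, 16).
Start: lcm = T0 = 22
Fold in T1=16: gcd(22, 16) = 2; lcm(22, 16) = 22 * 16 / 2 = 352 / 2 = 176
Full cycle length = 176

Answer: 176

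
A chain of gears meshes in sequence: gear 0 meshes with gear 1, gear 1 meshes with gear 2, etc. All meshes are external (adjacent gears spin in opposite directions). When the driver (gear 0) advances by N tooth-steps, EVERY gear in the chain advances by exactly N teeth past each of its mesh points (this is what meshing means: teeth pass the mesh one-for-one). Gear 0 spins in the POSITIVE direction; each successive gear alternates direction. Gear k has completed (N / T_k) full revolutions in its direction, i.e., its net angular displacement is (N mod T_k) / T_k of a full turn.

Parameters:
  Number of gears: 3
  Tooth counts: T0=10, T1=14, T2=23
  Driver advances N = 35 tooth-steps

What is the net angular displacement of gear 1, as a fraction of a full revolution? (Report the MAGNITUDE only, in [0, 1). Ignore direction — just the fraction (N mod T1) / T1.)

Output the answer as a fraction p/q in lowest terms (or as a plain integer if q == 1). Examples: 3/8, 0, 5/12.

Chain of 3 gears, tooth counts: [10, 14, 23]
  gear 0: T0=10, direction=positive, advance = 35 mod 10 = 5 teeth = 5/10 turn
  gear 1: T1=14, direction=negative, advance = 35 mod 14 = 7 teeth = 7/14 turn
  gear 2: T2=23, direction=positive, advance = 35 mod 23 = 12 teeth = 12/23 turn
Gear 1: 35 mod 14 = 7
Fraction = 7 / 14 = 1/2 (gcd(7,14)=7) = 1/2

Answer: 1/2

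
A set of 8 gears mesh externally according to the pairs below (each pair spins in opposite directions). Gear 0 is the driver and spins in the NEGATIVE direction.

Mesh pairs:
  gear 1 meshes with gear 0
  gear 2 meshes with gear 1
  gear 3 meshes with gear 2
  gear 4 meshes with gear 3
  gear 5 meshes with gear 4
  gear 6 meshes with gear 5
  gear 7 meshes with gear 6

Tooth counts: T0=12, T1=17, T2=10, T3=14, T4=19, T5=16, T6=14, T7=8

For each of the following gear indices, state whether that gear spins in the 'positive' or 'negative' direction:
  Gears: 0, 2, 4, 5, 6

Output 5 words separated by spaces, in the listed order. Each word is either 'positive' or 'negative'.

Answer: negative negative negative positive negative

Derivation:
Gear 0 (driver): negative (depth 0)
  gear 1: meshes with gear 0 -> depth 1 -> positive (opposite of gear 0)
  gear 2: meshes with gear 1 -> depth 2 -> negative (opposite of gear 1)
  gear 3: meshes with gear 2 -> depth 3 -> positive (opposite of gear 2)
  gear 4: meshes with gear 3 -> depth 4 -> negative (opposite of gear 3)
  gear 5: meshes with gear 4 -> depth 5 -> positive (opposite of gear 4)
  gear 6: meshes with gear 5 -> depth 6 -> negative (opposite of gear 5)
  gear 7: meshes with gear 6 -> depth 7 -> positive (opposite of gear 6)
Queried indices 0, 2, 4, 5, 6 -> negative, negative, negative, positive, negative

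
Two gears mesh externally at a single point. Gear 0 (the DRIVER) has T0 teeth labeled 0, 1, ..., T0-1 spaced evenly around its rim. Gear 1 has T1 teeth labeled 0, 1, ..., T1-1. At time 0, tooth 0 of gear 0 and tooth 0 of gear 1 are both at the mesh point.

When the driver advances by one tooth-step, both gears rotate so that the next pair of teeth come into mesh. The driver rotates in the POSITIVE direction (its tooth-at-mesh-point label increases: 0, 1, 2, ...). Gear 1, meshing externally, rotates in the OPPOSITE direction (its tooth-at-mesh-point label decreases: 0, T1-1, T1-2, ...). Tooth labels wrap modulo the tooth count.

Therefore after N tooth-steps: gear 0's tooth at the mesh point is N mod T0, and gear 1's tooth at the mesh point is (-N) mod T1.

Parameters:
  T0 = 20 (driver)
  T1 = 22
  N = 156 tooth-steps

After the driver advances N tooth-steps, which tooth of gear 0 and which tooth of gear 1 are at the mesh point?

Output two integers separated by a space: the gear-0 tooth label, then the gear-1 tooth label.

Answer: 16 20

Derivation:
Gear 0 (driver, T0=20): tooth at mesh = N mod T0
  156 = 7 * 20 + 16, so 156 mod 20 = 16
  gear 0 tooth = 16
Gear 1 (driven, T1=22): tooth at mesh = (-N) mod T1
  156 = 7 * 22 + 2, so 156 mod 22 = 2
  (-156) mod 22 = (-2) mod 22 = 22 - 2 = 20
Mesh after 156 steps: gear-0 tooth 16 meets gear-1 tooth 20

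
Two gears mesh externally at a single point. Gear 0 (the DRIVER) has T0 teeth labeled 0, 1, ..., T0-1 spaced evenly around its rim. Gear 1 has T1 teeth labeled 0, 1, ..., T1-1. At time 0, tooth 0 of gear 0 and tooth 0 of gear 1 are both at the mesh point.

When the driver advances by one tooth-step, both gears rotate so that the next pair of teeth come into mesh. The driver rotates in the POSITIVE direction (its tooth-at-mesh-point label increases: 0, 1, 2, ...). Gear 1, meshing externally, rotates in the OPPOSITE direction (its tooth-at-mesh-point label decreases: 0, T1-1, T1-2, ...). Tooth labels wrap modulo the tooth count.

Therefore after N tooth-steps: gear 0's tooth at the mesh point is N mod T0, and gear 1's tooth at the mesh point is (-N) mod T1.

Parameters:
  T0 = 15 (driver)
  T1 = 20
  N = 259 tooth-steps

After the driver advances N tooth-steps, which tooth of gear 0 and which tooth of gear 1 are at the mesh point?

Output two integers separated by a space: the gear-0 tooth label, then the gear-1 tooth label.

Answer: 4 1

Derivation:
Gear 0 (driver, T0=15): tooth at mesh = N mod T0
  259 = 17 * 15 + 4, so 259 mod 15 = 4
  gear 0 tooth = 4
Gear 1 (driven, T1=20): tooth at mesh = (-N) mod T1
  259 = 12 * 20 + 19, so 259 mod 20 = 19
  (-259) mod 20 = (-19) mod 20 = 20 - 19 = 1
Mesh after 259 steps: gear-0 tooth 4 meets gear-1 tooth 1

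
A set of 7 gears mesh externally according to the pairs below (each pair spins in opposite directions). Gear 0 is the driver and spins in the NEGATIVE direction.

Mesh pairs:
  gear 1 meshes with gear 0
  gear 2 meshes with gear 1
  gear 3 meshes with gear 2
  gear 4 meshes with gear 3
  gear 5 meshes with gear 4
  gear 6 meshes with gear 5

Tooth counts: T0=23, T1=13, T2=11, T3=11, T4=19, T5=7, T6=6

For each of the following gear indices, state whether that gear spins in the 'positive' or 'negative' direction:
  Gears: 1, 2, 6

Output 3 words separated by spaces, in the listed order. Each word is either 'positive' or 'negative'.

Answer: positive negative negative

Derivation:
Gear 0 (driver): negative (depth 0)
  gear 1: meshes with gear 0 -> depth 1 -> positive (opposite of gear 0)
  gear 2: meshes with gear 1 -> depth 2 -> negative (opposite of gear 1)
  gear 3: meshes with gear 2 -> depth 3 -> positive (opposite of gear 2)
  gear 4: meshes with gear 3 -> depth 4 -> negative (opposite of gear 3)
  gear 5: meshes with gear 4 -> depth 5 -> positive (opposite of gear 4)
  gear 6: meshes with gear 5 -> depth 6 -> negative (opposite of gear 5)
Queried indices 1, 2, 6 -> positive, negative, negative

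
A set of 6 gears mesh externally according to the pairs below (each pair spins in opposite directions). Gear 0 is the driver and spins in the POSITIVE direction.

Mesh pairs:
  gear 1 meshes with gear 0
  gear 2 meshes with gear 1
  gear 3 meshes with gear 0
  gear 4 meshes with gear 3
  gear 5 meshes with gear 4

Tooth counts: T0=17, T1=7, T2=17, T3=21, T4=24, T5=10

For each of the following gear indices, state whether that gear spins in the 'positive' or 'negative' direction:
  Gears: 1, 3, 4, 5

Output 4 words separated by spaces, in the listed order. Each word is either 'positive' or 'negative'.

Gear 0 (driver): positive (depth 0)
  gear 1: meshes with gear 0 -> depth 1 -> negative (opposite of gear 0)
  gear 2: meshes with gear 1 -> depth 2 -> positive (opposite of gear 1)
  gear 3: meshes with gear 0 -> depth 1 -> negative (opposite of gear 0)
  gear 4: meshes with gear 3 -> depth 2 -> positive (opposite of gear 3)
  gear 5: meshes with gear 4 -> depth 3 -> negative (opposite of gear 4)
Queried indices 1, 3, 4, 5 -> negative, negative, positive, negative

Answer: negative negative positive negative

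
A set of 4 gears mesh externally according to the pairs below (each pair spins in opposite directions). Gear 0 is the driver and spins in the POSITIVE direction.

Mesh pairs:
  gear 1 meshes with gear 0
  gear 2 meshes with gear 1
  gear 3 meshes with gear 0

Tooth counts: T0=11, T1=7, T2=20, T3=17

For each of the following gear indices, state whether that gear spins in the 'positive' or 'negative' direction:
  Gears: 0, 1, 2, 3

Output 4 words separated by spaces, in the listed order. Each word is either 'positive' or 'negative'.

Answer: positive negative positive negative

Derivation:
Gear 0 (driver): positive (depth 0)
  gear 1: meshes with gear 0 -> depth 1 -> negative (opposite of gear 0)
  gear 2: meshes with gear 1 -> depth 2 -> positive (opposite of gear 1)
  gear 3: meshes with gear 0 -> depth 1 -> negative (opposite of gear 0)
Queried indices 0, 1, 2, 3 -> positive, negative, positive, negative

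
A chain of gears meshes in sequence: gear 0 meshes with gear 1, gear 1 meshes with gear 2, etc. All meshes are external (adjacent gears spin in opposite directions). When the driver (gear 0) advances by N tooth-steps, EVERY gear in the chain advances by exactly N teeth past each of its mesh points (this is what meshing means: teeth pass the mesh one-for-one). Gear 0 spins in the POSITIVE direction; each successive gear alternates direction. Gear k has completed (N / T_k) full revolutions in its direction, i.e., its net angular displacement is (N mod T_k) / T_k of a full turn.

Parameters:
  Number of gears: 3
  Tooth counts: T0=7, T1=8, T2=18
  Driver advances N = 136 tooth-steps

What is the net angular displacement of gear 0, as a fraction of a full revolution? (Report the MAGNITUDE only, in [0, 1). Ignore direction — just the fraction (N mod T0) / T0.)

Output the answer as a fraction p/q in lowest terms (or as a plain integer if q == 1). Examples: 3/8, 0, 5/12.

Chain of 3 gears, tooth counts: [7, 8, 18]
  gear 0: T0=7, direction=positive, advance = 136 mod 7 = 3 teeth = 3/7 turn
  gear 1: T1=8, direction=negative, advance = 136 mod 8 = 0 teeth = 0/8 turn
  gear 2: T2=18, direction=positive, advance = 136 mod 18 = 10 teeth = 10/18 turn
Gear 0: 136 mod 7 = 3
Fraction = 3 / 7 = 3/7 (gcd(3,7)=1) = 3/7

Answer: 3/7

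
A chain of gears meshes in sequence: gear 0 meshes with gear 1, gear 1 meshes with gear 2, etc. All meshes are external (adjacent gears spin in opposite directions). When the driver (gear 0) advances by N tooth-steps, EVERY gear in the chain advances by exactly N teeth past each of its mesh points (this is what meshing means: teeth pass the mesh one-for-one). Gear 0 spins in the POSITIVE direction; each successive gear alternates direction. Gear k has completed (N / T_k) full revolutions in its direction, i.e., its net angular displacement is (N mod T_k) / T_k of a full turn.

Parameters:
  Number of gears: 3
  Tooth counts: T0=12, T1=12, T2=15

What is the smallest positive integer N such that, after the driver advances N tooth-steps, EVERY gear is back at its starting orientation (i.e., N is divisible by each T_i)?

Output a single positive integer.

Gear k returns to start when N is a multiple of T_k.
All gears at start simultaneously when N is a common multiple of [12, 12, 15]; the smallest such N is lcm(12, 12, 15).
Start: lcm = T0 = 12
Fold in T1=12: gcd(12, 12) = 12; lcm(12, 12) = 12 * 12 / 12 = 144 / 12 = 12
Fold in T2=15: gcd(12, 15) = 3; lcm(12, 15) = 12 * 15 / 3 = 180 / 3 = 60
Full cycle length = 60

Answer: 60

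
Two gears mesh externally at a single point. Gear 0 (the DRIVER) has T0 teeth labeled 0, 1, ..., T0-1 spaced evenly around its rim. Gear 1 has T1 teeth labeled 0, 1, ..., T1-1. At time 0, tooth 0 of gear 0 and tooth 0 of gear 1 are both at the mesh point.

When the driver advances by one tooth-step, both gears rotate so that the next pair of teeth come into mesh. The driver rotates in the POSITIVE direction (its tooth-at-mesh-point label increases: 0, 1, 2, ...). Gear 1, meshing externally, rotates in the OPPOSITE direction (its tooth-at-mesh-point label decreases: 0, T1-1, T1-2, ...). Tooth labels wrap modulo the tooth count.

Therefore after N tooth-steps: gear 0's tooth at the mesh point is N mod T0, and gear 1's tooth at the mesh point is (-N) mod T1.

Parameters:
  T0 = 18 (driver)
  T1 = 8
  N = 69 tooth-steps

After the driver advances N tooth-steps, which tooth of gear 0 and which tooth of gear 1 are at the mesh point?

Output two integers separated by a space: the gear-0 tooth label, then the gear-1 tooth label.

Gear 0 (driver, T0=18): tooth at mesh = N mod T0
  69 = 3 * 18 + 15, so 69 mod 18 = 15
  gear 0 tooth = 15
Gear 1 (driven, T1=8): tooth at mesh = (-N) mod T1
  69 = 8 * 8 + 5, so 69 mod 8 = 5
  (-69) mod 8 = (-5) mod 8 = 8 - 5 = 3
Mesh after 69 steps: gear-0 tooth 15 meets gear-1 tooth 3

Answer: 15 3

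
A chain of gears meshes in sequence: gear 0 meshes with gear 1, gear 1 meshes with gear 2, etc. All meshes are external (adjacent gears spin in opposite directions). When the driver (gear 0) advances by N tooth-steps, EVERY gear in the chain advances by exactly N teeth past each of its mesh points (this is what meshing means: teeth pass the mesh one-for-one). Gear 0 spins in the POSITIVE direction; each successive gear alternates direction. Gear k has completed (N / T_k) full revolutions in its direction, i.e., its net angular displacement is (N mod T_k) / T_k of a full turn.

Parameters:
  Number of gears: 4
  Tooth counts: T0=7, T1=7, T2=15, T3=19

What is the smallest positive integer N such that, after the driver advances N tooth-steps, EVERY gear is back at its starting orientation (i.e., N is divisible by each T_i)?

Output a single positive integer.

Answer: 1995

Derivation:
Gear k returns to start when N is a multiple of T_k.
All gears at start simultaneously when N is a common multiple of [7, 7, 15, 19]; the smallest such N is lcm(7, 7, 15, 19).
Start: lcm = T0 = 7
Fold in T1=7: gcd(7, 7) = 7; lcm(7, 7) = 7 * 7 / 7 = 49 / 7 = 7
Fold in T2=15: gcd(7, 15) = 1; lcm(7, 15) = 7 * 15 / 1 = 105 / 1 = 105
Fold in T3=19: gcd(105, 19) = 1; lcm(105, 19) = 105 * 19 / 1 = 1995 / 1 = 1995
Full cycle length = 1995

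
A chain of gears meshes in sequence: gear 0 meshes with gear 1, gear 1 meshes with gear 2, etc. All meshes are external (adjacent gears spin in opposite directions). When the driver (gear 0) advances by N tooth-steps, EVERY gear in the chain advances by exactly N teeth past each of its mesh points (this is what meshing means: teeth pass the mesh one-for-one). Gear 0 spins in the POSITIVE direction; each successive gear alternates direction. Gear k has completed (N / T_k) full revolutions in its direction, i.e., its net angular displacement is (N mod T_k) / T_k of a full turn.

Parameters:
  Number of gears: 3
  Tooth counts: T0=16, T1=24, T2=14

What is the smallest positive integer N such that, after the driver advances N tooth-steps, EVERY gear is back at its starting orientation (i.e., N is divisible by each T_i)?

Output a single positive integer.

Gear k returns to start when N is a multiple of T_k.
All gears at start simultaneously when N is a common multiple of [16, 24, 14]; the smallest such N is lcm(16, 24, 14).
Start: lcm = T0 = 16
Fold in T1=24: gcd(16, 24) = 8; lcm(16, 24) = 16 * 24 / 8 = 384 / 8 = 48
Fold in T2=14: gcd(48, 14) = 2; lcm(48, 14) = 48 * 14 / 2 = 672 / 2 = 336
Full cycle length = 336

Answer: 336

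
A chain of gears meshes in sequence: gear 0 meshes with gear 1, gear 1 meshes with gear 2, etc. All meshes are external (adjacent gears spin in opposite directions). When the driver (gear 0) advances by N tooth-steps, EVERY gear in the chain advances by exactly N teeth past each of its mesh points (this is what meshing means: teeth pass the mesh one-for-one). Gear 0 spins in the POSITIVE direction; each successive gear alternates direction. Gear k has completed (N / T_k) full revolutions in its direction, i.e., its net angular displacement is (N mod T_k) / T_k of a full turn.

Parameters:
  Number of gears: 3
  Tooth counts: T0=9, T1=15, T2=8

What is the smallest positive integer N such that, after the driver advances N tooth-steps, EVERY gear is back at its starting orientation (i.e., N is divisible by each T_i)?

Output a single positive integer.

Answer: 360

Derivation:
Gear k returns to start when N is a multiple of T_k.
All gears at start simultaneously when N is a common multiple of [9, 15, 8]; the smallest such N is lcm(9, 15, 8).
Start: lcm = T0 = 9
Fold in T1=15: gcd(9, 15) = 3; lcm(9, 15) = 9 * 15 / 3 = 135 / 3 = 45
Fold in T2=8: gcd(45, 8) = 1; lcm(45, 8) = 45 * 8 / 1 = 360 / 1 = 360
Full cycle length = 360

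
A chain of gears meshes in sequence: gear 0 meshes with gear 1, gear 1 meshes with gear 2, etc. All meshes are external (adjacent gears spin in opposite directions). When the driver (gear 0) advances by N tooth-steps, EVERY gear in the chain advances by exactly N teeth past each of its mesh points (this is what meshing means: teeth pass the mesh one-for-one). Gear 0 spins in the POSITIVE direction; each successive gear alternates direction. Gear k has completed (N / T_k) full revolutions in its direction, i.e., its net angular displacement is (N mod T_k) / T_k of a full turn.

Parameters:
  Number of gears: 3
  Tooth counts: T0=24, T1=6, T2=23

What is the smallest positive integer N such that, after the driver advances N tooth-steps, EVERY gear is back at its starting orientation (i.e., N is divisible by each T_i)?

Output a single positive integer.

Gear k returns to start when N is a multiple of T_k.
All gears at start simultaneously when N is a common multiple of [24, 6, 23]; the smallest such N is lcm(24, 6, 23).
Start: lcm = T0 = 24
Fold in T1=6: gcd(24, 6) = 6; lcm(24, 6) = 24 * 6 / 6 = 144 / 6 = 24
Fold in T2=23: gcd(24, 23) = 1; lcm(24, 23) = 24 * 23 / 1 = 552 / 1 = 552
Full cycle length = 552

Answer: 552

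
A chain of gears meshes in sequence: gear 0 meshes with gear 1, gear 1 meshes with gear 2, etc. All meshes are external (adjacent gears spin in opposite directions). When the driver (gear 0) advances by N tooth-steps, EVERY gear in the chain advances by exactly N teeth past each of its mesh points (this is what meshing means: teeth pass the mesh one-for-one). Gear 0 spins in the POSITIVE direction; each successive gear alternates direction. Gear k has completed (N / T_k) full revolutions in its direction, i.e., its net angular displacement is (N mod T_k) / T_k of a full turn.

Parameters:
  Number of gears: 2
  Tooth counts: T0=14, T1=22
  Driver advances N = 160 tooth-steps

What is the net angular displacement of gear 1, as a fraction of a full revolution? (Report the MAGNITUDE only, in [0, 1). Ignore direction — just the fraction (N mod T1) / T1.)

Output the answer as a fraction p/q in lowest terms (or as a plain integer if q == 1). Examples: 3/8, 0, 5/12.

Chain of 2 gears, tooth counts: [14, 22]
  gear 0: T0=14, direction=positive, advance = 160 mod 14 = 6 teeth = 6/14 turn
  gear 1: T1=22, direction=negative, advance = 160 mod 22 = 6 teeth = 6/22 turn
Gear 1: 160 mod 22 = 6
Fraction = 6 / 22 = 3/11 (gcd(6,22)=2) = 3/11

Answer: 3/11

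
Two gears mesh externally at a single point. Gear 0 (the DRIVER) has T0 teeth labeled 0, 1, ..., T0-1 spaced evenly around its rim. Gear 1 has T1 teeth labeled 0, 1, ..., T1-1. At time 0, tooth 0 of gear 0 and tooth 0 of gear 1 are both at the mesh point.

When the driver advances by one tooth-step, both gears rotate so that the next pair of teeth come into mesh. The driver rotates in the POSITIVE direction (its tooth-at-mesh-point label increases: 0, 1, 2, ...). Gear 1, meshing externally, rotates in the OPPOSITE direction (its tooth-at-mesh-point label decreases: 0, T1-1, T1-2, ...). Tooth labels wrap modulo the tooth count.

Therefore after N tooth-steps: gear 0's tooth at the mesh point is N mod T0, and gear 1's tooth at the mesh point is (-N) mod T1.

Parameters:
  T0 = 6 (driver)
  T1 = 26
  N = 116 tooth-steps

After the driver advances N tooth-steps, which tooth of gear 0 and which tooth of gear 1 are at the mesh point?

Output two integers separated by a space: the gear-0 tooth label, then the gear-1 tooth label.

Answer: 2 14

Derivation:
Gear 0 (driver, T0=6): tooth at mesh = N mod T0
  116 = 19 * 6 + 2, so 116 mod 6 = 2
  gear 0 tooth = 2
Gear 1 (driven, T1=26): tooth at mesh = (-N) mod T1
  116 = 4 * 26 + 12, so 116 mod 26 = 12
  (-116) mod 26 = (-12) mod 26 = 26 - 12 = 14
Mesh after 116 steps: gear-0 tooth 2 meets gear-1 tooth 14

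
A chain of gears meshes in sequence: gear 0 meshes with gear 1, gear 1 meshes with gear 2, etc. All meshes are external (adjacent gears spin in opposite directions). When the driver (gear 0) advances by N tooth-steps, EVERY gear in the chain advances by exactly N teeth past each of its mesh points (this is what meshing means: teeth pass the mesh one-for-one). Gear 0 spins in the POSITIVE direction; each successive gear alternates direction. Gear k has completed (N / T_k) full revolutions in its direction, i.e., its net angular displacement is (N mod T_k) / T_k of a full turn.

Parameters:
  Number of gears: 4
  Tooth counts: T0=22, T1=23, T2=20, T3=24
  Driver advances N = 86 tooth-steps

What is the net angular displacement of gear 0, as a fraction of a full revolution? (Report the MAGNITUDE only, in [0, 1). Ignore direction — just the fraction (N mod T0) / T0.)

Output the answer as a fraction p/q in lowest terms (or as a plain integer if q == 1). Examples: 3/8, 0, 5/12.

Answer: 10/11

Derivation:
Chain of 4 gears, tooth counts: [22, 23, 20, 24]
  gear 0: T0=22, direction=positive, advance = 86 mod 22 = 20 teeth = 20/22 turn
  gear 1: T1=23, direction=negative, advance = 86 mod 23 = 17 teeth = 17/23 turn
  gear 2: T2=20, direction=positive, advance = 86 mod 20 = 6 teeth = 6/20 turn
  gear 3: T3=24, direction=negative, advance = 86 mod 24 = 14 teeth = 14/24 turn
Gear 0: 86 mod 22 = 20
Fraction = 20 / 22 = 10/11 (gcd(20,22)=2) = 10/11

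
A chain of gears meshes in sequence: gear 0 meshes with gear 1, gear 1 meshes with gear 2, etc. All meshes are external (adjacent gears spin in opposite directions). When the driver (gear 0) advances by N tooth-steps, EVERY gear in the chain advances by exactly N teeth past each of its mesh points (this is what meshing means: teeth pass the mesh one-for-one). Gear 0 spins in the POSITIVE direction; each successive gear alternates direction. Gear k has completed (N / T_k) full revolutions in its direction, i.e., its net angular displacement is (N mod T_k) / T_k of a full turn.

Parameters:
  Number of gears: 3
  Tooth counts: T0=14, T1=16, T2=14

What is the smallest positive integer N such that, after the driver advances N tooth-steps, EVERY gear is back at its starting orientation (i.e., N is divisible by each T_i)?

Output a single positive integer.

Gear k returns to start when N is a multiple of T_k.
All gears at start simultaneously when N is a common multiple of [14, 16, 14]; the smallest such N is lcm(14, 16, 14).
Start: lcm = T0 = 14
Fold in T1=16: gcd(14, 16) = 2; lcm(14, 16) = 14 * 16 / 2 = 224 / 2 = 112
Fold in T2=14: gcd(112, 14) = 14; lcm(112, 14) = 112 * 14 / 14 = 1568 / 14 = 112
Full cycle length = 112

Answer: 112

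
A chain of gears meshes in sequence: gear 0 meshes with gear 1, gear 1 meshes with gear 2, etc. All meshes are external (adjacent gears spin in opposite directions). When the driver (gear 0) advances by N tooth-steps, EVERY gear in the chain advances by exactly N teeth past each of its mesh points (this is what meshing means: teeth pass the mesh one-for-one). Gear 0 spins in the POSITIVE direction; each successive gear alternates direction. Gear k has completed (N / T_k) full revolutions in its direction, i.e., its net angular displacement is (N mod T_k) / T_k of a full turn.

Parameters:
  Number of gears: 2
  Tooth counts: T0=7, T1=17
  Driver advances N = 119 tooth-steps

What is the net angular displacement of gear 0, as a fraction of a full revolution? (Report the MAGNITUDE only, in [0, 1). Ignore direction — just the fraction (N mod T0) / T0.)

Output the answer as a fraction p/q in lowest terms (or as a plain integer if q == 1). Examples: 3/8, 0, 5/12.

Chain of 2 gears, tooth counts: [7, 17]
  gear 0: T0=7, direction=positive, advance = 119 mod 7 = 0 teeth = 0/7 turn
  gear 1: T1=17, direction=negative, advance = 119 mod 17 = 0 teeth = 0/17 turn
Gear 0: 119 mod 7 = 0
Fraction = 0 / 7 = 0/1 (gcd(0,7)=7) = 0

Answer: 0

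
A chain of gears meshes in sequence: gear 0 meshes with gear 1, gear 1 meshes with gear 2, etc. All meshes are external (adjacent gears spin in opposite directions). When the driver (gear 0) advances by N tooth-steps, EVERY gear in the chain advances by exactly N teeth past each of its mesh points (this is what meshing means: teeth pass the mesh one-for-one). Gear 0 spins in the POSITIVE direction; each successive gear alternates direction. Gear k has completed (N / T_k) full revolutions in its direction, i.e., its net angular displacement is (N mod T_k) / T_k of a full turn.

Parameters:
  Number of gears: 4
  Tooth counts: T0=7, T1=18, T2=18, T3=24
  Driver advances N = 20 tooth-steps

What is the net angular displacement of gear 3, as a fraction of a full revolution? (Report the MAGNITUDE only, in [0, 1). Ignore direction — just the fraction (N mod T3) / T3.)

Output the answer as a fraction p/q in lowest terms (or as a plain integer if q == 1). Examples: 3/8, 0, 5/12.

Answer: 5/6

Derivation:
Chain of 4 gears, tooth counts: [7, 18, 18, 24]
  gear 0: T0=7, direction=positive, advance = 20 mod 7 = 6 teeth = 6/7 turn
  gear 1: T1=18, direction=negative, advance = 20 mod 18 = 2 teeth = 2/18 turn
  gear 2: T2=18, direction=positive, advance = 20 mod 18 = 2 teeth = 2/18 turn
  gear 3: T3=24, direction=negative, advance = 20 mod 24 = 20 teeth = 20/24 turn
Gear 3: 20 mod 24 = 20
Fraction = 20 / 24 = 5/6 (gcd(20,24)=4) = 5/6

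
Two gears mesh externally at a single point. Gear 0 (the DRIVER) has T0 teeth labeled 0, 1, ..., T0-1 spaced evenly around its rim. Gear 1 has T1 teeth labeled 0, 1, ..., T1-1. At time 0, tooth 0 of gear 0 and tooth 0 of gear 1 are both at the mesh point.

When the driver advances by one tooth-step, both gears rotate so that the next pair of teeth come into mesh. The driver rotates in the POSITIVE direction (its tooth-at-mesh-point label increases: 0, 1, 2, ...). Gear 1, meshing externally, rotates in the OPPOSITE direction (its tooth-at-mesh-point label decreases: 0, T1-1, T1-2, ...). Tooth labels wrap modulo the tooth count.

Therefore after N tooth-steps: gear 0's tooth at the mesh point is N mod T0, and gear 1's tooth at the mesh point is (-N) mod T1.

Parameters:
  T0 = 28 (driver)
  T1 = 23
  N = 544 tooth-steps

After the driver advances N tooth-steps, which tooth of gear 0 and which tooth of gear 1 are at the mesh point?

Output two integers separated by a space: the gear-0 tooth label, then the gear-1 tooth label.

Answer: 12 8

Derivation:
Gear 0 (driver, T0=28): tooth at mesh = N mod T0
  544 = 19 * 28 + 12, so 544 mod 28 = 12
  gear 0 tooth = 12
Gear 1 (driven, T1=23): tooth at mesh = (-N) mod T1
  544 = 23 * 23 + 15, so 544 mod 23 = 15
  (-544) mod 23 = (-15) mod 23 = 23 - 15 = 8
Mesh after 544 steps: gear-0 tooth 12 meets gear-1 tooth 8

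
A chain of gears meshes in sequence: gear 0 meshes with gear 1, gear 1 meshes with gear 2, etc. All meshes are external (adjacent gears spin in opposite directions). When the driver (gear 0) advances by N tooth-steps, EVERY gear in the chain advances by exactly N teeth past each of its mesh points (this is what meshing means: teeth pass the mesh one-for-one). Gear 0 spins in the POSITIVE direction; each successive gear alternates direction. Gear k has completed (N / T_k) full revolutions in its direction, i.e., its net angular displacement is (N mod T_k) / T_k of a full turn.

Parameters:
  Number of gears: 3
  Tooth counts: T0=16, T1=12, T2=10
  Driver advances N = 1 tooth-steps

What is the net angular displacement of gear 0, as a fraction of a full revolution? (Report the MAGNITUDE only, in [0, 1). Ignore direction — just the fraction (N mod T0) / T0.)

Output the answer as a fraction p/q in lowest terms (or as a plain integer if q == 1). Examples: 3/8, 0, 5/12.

Answer: 1/16

Derivation:
Chain of 3 gears, tooth counts: [16, 12, 10]
  gear 0: T0=16, direction=positive, advance = 1 mod 16 = 1 teeth = 1/16 turn
  gear 1: T1=12, direction=negative, advance = 1 mod 12 = 1 teeth = 1/12 turn
  gear 2: T2=10, direction=positive, advance = 1 mod 10 = 1 teeth = 1/10 turn
Gear 0: 1 mod 16 = 1
Fraction = 1 / 16 = 1/16 (gcd(1,16)=1) = 1/16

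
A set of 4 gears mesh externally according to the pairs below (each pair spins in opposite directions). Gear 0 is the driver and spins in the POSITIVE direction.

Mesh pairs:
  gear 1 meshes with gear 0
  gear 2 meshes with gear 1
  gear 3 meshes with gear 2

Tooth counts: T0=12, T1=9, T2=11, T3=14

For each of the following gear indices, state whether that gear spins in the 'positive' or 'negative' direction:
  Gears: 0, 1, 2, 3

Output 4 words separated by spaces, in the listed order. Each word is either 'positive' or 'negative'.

Answer: positive negative positive negative

Derivation:
Gear 0 (driver): positive (depth 0)
  gear 1: meshes with gear 0 -> depth 1 -> negative (opposite of gear 0)
  gear 2: meshes with gear 1 -> depth 2 -> positive (opposite of gear 1)
  gear 3: meshes with gear 2 -> depth 3 -> negative (opposite of gear 2)
Queried indices 0, 1, 2, 3 -> positive, negative, positive, negative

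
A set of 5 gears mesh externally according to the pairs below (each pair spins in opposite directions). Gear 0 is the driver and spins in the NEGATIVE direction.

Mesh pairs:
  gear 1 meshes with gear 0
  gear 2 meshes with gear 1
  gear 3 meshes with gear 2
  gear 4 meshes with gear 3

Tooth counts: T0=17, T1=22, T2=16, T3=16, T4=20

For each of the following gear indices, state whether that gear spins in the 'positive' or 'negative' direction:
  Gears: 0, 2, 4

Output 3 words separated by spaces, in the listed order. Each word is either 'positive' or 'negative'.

Gear 0 (driver): negative (depth 0)
  gear 1: meshes with gear 0 -> depth 1 -> positive (opposite of gear 0)
  gear 2: meshes with gear 1 -> depth 2 -> negative (opposite of gear 1)
  gear 3: meshes with gear 2 -> depth 3 -> positive (opposite of gear 2)
  gear 4: meshes with gear 3 -> depth 4 -> negative (opposite of gear 3)
Queried indices 0, 2, 4 -> negative, negative, negative

Answer: negative negative negative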